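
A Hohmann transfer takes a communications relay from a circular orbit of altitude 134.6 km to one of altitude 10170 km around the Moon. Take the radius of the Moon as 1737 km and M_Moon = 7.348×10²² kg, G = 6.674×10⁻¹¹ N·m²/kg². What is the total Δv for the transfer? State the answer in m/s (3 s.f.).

μ = GM = 6.674×10⁻¹¹ × 7.348×10²² = 4.904×10¹² m³/s².
r₁ = 1737 + 134.6 = 1871.6 km = 1.8716×10⁶ m.
r₂ = 1737 + 10170 = 11907 km = 1.1907×10⁷ m.
Transfer ellipse a_t = (r₁ + r₂)/2 = 6.889×10⁶ m.
At r₁: circular v_c1 = √(μ/r₁) = 1619 m/s; transfer-perilune v_p = √[μ(2/r₁ − 1/a_t)] = 2128 m/s.
Δv₁ = v_p − v_c1 = 509.3 m/s.
At r₂: circular v_c2 = √(μ/r₂) = 641.8 m/s; transfer-apolune v_a = √[μ(2/r₂ − 1/a_t)] = 334.5 m/s.
Δv₂ = v_c2 − v_a = 307.3 m/s.
Total Δv = Δv₁ + Δv₂ = 816.6 m/s.

Δv_total ≈ 817 m/s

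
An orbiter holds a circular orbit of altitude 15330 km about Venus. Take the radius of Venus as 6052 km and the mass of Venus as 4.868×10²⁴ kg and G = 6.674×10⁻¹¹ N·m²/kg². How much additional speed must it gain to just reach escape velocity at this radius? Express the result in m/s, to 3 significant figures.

Δv ≈ 1610 m/s

μ = GM = 6.674×10⁻¹¹ × 4.868×10²⁴ = 3.249×10¹⁴ m³/s².
r = 6052 + 15330 = 21382 km = 2.1382×10⁷ m.
Circular speed v_c = √(μ/r) = 3898 m/s.
Escape speed v_esc = √(2μ/r) = √2 × v_c = 5513 m/s.
Δv = v_esc − v_c = 1615 m/s.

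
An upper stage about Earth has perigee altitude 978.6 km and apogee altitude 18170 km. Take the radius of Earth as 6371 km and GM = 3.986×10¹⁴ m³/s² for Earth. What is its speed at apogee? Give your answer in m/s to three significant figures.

v ≈ 2740 m/s

r_p = 6371 + 978.6 = 7349.6 km = 7.3496×10⁶ m.
r_a = 6371 + 18170 = 24541 km = 2.4541×10⁷ m.
Semi-major axis a = (r_p + r_a)/2 = 15945 km = 1.595×10⁷ m.
Vis-viva: v² = μ(2/r − 1/a) = 3.986×10¹⁴ × (8.150×10⁻⁸ − 6.271×10⁻⁸) = 7.486×10⁶ m²/s².
v = 2736 m/s.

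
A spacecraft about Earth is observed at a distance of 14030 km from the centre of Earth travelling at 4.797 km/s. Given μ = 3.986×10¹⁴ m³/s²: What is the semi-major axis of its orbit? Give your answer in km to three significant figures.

r = 1.403×10⁷ m.
Vis-viva rearranged: 1/a = 2/r − v²/μ = 1.426×10⁻⁷ − 5.773×10⁻⁸ = 8.482×10⁻⁸ m⁻¹.
a = 1.179×10⁷ m = 11789 km.

a ≈ 11800 km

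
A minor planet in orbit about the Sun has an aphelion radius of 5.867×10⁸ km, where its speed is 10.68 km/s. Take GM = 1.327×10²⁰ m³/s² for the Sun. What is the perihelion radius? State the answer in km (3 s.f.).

perihelion radius ≈ 1.98×10⁸ km

r_a = 5.867×10¹¹ m.
Specific energy ε = v²/2 − μ/r = -1.691×10⁸ J/kg, so a = −μ/(2ε) = 3.923×10¹¹ m.
The apsides satisfy r_p + r_a = 2a, so the perihelion radius is 2a − r_a = 1.978×10¹¹ m = 1.9781×10⁸ km.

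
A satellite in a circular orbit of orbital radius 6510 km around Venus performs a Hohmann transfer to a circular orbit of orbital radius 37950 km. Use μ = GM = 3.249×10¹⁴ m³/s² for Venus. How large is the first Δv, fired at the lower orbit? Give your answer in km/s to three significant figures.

Δv ≈ 2.17 km/s

r₁ = 6510 km = 6.510×10⁶ m.
r₂ = 37950 km = 3.795×10⁷ m.
Transfer ellipse a_t = (r₁ + r₂)/2 = 2.223×10⁷ m.
At r₁: circular v_c1 = √(μ/r₁) = 7065 m/s; transfer-periapsis v_p = √[μ(2/r₁ − 1/a_t)] = 9230 m/s.
Δv₁ = v_p − v_c1 = 2166 m/s.
= 2.166 km/s.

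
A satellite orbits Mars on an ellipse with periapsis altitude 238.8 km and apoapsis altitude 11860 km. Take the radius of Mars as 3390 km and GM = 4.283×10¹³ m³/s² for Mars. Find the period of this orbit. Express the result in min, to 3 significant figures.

r_p = 3390 + 238.8 = 3628.8 km = 3.6288×10⁶ m.
r_a = 3390 + 11860 = 15250 km = 1.5250×10⁷ m.
Semi-major axis a = (r_p + r_a)/2 = (3628.8 + 15250)/2 = 9439.4 km = 9.439×10⁶ m.
By Kepler's third law T = 2π√(a³/μ) = 2π × 4.431×10³ = 2.784×10⁴ s.
= 464.1 min.

T ≈ 464 min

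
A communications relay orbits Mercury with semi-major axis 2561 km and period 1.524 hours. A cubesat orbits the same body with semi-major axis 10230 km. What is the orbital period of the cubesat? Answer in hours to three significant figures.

T₂ ≈ 12.2 hours

Kepler's third law: T² ∝ a³, so T₂ = T₁ (a₂/a₁)^(3/2).
a₂/a₁ = 3.995, (a₂/a₁)^(3/2) = 7.984.
T₂ = 1.524 × 7.984 = 12.17 hours.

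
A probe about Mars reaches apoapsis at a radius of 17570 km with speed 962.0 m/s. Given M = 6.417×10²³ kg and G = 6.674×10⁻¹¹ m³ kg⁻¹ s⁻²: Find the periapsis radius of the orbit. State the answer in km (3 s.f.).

periapsis radius ≈ 4120 km

μ = GM = 6.674×10⁻¹¹ × 6.417×10²³ = 4.283×10¹³ m³/s².
r_a = 1.757×10⁷ m.
Specific energy ε = v²/2 − μ/r = -1.975×10⁶ J/kg, so a = −μ/(2ε) = 1.084×10⁷ m.
The apsides satisfy r_p + r_a = 2a, so the periapsis radius is 2a − r_a = 4.117×10⁶ m = 4116.9 km.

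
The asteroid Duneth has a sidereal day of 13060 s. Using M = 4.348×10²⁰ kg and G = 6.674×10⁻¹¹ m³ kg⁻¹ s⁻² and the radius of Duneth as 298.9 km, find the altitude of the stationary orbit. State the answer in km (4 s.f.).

h_sync ≈ 201.6 km

μ = GM = 6.674×10⁻¹¹ × 4.348×10²⁰ = 2.902×10¹⁰ m³/s².
A synchronous orbit has period T, so by Kepler's third law a = (μT²/4π²)^(1/3).
μT²/4π² = 2.902×10¹⁰ × (1.306×10⁴)² / 39.48 = 1.254×10¹⁷ m³.
a = 5.005×10⁵ m = 500.50 km.
Altitude h = a − R = 500.50 − 298.9 = 201.60 km.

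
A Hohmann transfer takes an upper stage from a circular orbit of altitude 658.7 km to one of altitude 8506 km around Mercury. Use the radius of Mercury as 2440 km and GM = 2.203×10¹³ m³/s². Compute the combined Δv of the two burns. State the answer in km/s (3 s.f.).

Δv_total ≈ 1.14 km/s

r₁ = 2440 + 658.7 = 3098.7 km = 3.0987×10⁶ m.
r₂ = 2440 + 8506 = 10946 km = 1.0946×10⁷ m.
Transfer ellipse a_t = (r₁ + r₂)/2 = 7.022×10⁶ m.
At r₁: circular v_c1 = √(μ/r₁) = 2666 m/s; transfer-periherm v_p = √[μ(2/r₁ − 1/a_t)] = 3329 m/s.
Δv₁ = v_p − v_c1 = 662.6 m/s.
At r₂: circular v_c2 = √(μ/r₂) = 1419 m/s; transfer-apoherm v_a = √[μ(2/r₂ − 1/a_t)] = 942.4 m/s.
Δv₂ = v_c2 − v_a = 476.3 m/s.
Total Δv = Δv₁ + Δv₂ = 1139 m/s = 1.139 km/s.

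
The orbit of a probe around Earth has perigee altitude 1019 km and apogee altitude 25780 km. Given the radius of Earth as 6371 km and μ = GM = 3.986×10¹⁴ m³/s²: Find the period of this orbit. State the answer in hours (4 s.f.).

T ≈ 7.685 hours

r_p = 6371 + 1019 = 7390.0 km = 7.3900×10⁶ m.
r_a = 6371 + 25780 = 32151 km = 3.2151×10⁷ m.
Semi-major axis a = (r_p + r_a)/2 = (7390.0 + 32151)/2 = 19770 km = 1.977×10⁷ m.
By Kepler's third law T = 2π√(a³/μ) = 2π × 4.403×10³ = 2.767×10⁴ s.
= 7.685 hours.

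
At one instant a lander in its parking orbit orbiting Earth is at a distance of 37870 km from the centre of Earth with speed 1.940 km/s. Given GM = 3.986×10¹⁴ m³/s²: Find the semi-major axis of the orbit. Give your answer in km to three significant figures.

a ≈ 23100 km

r = 3.787×10⁷ m.
Specific orbital energy ε = v²/2 − μ/r = (1940)²/2 − 3.986×10¹⁴/3.787×10⁷ = -8.644×10⁶ J/kg.
Since ε = −μ/(2a), a = −μ/(2ε) = 2.306×10⁷ m = 23057 km.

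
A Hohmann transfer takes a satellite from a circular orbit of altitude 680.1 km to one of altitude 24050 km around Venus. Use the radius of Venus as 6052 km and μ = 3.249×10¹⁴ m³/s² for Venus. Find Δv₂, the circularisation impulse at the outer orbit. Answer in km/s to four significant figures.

r₁ = 6052 + 680.1 = 6732.1 km = 6.7321×10⁶ m.
r₂ = 6052 + 24050 = 30102 km = 3.0102×10⁷ m.
Transfer ellipse a_t = (r₁ + r₂)/2 = 1.842×10⁷ m.
At r₁: circular v_c1 = √(μ/r₁) = 6947 m/s; transfer-periapsis v_p = √[μ(2/r₁ − 1/a_t)] = 8882 m/s.
At r₂: circular v_c2 = √(μ/r₂) = 3285 m/s; transfer-apoapsis v_a = √[μ(2/r₂ − 1/a_t)] = 1986 m/s.
Δv₂ = v_c2 − v_a = 1299 m/s.
= 1.299 km/s.

Δv ≈ 1.299 km/s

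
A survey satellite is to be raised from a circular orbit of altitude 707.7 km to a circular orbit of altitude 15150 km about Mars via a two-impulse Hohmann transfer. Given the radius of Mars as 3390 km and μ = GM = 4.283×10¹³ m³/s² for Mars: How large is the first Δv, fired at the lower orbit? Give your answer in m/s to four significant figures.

r₁ = 3390 + 707.7 = 4097.7 km = 4.0977×10⁶ m.
r₂ = 3390 + 15150 = 18540 km = 1.8540×10⁷ m.
Transfer ellipse a_t = (r₁ + r₂)/2 = 1.132×10⁷ m.
At r₁: circular v_c1 = √(μ/r₁) = 3233 m/s; transfer-periapsis v_p = √[μ(2/r₁ − 1/a_t)] = 4138 m/s.
Δv₁ = v_p − v_c1 = 904.7 m/s.

Δv ≈ 904.7 m/s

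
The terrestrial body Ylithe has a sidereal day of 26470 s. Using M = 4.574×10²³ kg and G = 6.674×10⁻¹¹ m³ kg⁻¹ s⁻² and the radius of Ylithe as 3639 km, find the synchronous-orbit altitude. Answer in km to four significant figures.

μ = GM = 6.674×10⁻¹¹ × 4.574×10²³ = 3.053×10¹³ m³/s².
A synchronous orbit has period T, so by Kepler's third law a = (μT²/4π²)^(1/3).
μT²/4π² = 3.053×10¹³ × (2.647×10⁴)² / 39.48 = 5.418×10²⁰ m³.
a = 8.152×10⁶ m = 8152.2 km.
Altitude h = a − R = 8152.2 − 3639 = 4513.2 km.

h_sync ≈ 4513 km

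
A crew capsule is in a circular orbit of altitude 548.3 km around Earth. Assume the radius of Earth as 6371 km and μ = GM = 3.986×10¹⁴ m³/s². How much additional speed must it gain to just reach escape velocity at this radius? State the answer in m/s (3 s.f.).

Δv ≈ 3140 m/s

r = 6371 + 548.3 = 6919.3 km = 6.9193×10⁶ m.
Circular speed v_c = √(μ/r) = 7590 m/s.
Escape speed v_esc = √(2μ/r) = √2 × v_c = 10730 m/s.
Δv = v_esc − v_c = 3144 m/s.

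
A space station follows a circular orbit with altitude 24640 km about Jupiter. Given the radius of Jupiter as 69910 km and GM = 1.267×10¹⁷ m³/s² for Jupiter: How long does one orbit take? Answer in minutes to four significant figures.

T ≈ 270.5 minutes

r = 69910 + 24640 = 94550 km = 9.4550×10⁷ m.
Kepler's third law: T = 2π√(r³/μ) = 2π√((9.455×10⁷)³ / 1.267×10¹⁷).
r³/μ = 6.671×10⁶ s², so T = 2π × 2.583×10³ = 1.623×10⁴ s.
Converting: 1.623×10⁴ s ÷ 60.00 = 270.5 minutes.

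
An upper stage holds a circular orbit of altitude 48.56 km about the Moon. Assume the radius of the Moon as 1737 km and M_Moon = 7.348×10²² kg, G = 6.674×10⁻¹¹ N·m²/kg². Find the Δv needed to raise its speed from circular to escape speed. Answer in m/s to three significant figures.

Δv ≈ 686 m/s

μ = GM = 6.674×10⁻¹¹ × 7.348×10²² = 4.904×10¹² m³/s².
r = 1737 + 48.56 = 1785.6 km = 1.7856×10⁶ m.
Circular speed v_c = √(μ/r) = 1657 m/s.
Escape speed v_esc = √(2μ/r) = √2 × v_c = 2344 m/s.
Δv = v_esc − v_c = 686.5 m/s.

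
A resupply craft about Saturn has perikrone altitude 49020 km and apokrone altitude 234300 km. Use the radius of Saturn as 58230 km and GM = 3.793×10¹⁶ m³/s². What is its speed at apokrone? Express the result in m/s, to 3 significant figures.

v ≈ 8340 m/s

r_p = 58230 + 49020 = 107250 km = 1.0725×10⁸ m.
r_a = 58230 + 234300 = 292530 km = 2.9253×10⁸ m.
Semi-major axis a = (r_p + r_a)/2 = 1.9989×10⁵ km = 1.999×10⁸ m.
Vis-viva: v² = μ(2/r − 1/a) = 3.793×10¹⁶ × (6.837×10⁻⁹ − 5.003×10⁻⁹) = 6.957×10⁷ m²/s².
v = 8341 m/s.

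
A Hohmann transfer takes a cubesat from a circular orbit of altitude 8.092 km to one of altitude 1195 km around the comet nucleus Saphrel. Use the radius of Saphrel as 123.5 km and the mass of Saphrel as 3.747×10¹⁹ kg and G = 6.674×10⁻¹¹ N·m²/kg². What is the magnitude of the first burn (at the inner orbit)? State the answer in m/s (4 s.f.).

Δv ≈ 48.04 m/s

μ = GM = 6.674×10⁻¹¹ × 3.747×10¹⁹ = 2.501×10⁹ m³/s².
r₁ = 123.5 + 8.092 = 131.59 km = 1.3159×10⁵ m.
r₂ = 123.5 + 1195 = 1318.5 km = 1.3185×10⁶ m.
Transfer ellipse a_t = (r₁ + r₂)/2 = 7.250×10⁵ m.
At r₁: circular v_c1 = √(μ/r₁) = 137.9 m/s; transfer-periapsis v_p = √[μ(2/r₁ − 1/a_t)] = 185.9 m/s.
Δv₁ = v_p − v_c1 = 48.04 m/s.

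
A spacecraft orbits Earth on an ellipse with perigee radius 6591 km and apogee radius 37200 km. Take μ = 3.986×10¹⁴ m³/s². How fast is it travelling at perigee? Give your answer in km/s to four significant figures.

v ≈ 10.14 km/s

Semi-major axis a = (r_p + r_a)/2 = 21896 km = 2.190×10⁷ m.
Vis-viva: v² = μ(2/r − 1/a) = 3.986×10¹⁴ × (3.034×10⁻⁷ − 4.567×10⁻⁸) = 1.027×10⁸ m²/s².
v = 10140 m/s = 10.14 km/s.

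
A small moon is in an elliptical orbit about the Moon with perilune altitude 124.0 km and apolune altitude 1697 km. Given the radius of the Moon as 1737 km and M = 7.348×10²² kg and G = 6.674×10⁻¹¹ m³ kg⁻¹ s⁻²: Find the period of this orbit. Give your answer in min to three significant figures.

μ = GM = 6.674×10⁻¹¹ × 7.348×10²² = 4.904×10¹² m³/s².
r_p = 1737 + 124.0 = 1861.0 km = 1.8610×10⁶ m.
r_a = 1737 + 1697 = 3434.0 km = 3.4340×10⁶ m.
Semi-major axis a = (r_p + r_a)/2 = (1861.0 + 3434.0)/2 = 2647.5 km = 2.648×10⁶ m.
By Kepler's third law T = 2π√(a³/μ) = 2π × 1.945×10³ = 1.222×10⁴ s.
= 203.7 min.

T ≈ 204 min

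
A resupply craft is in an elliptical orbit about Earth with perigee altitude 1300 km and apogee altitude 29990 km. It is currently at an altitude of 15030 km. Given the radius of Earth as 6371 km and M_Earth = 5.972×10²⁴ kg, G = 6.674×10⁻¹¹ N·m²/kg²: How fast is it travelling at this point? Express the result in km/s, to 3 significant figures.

v ≈ 4.38 km/s

μ = GM = 6.674×10⁻¹¹ × 5.972×10²⁴ = 3.986×10¹⁴ m³/s².
r_p = 6371 + 1300 = 7671.0 km = 7.6710×10⁶ m.
r_a = 6371 + 29990 = 36361 km = 3.6361×10⁷ m.
r = 6371 + 15030 = 21401 km = 2.140×10⁷ m.
Semi-major axis a = (r_p + r_a)/2 = 22016 km = 2.202×10⁷ m.
Vis-viva: v² = μ(2/r − 1/a) = 3.986×10¹⁴ × (9.345×10⁻⁸ − 4.542×10⁻⁸) = 1.914×10⁷ m²/s².
v = 4375 m/s = 4.375 km/s.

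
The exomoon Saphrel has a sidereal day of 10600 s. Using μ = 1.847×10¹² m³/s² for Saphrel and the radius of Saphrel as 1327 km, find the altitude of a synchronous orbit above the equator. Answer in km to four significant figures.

h_sync ≈ 411.8 km

A synchronous orbit has period T, so by Kepler's third law a = (μT²/4π²)^(1/3).
μT²/4π² = 1.847×10¹² × (1.060×10⁴)² / 39.48 = 5.257×10¹⁸ m³.
a = 1.739×10⁶ m = 1738.8 km.
Altitude h = a − R = 1738.8 − 1327 = 411.76 km.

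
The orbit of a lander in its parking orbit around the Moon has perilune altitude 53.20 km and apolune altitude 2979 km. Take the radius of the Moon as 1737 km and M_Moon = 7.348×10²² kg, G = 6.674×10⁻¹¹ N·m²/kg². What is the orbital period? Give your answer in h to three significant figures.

μ = GM = 6.674×10⁻¹¹ × 7.348×10²² = 4.904×10¹² m³/s².
r_p = 1737 + 53.20 = 1790.2 km = 1.7902×10⁶ m.
r_a = 1737 + 2979 = 4716.0 km = 4.7160×10⁶ m.
Semi-major axis a = (r_p + r_a)/2 = (1790.2 + 4716.0)/2 = 3253.1 km = 3.253×10⁶ m.
By Kepler's third law T = 2π√(a³/μ) = 2π × 2.650×10³ = 1.665×10⁴ s.
= 4.624 h.

T ≈ 4.62 h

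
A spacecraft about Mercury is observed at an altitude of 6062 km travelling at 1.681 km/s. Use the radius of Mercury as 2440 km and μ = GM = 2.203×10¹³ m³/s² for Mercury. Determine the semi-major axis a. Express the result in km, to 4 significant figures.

r = 2440 + 6062 = 8502.0 km = 8.502×10⁶ m.
Specific orbital energy ε = v²/2 − μ/r = (1681)²/2 − 2.203×10¹³/8.502×10⁶ = -1.178×10⁶ J/kg.
Since ε = −μ/(2a), a = −μ/(2ε) = 9.348×10⁶ m = 9348.4 km.

a ≈ 9348 km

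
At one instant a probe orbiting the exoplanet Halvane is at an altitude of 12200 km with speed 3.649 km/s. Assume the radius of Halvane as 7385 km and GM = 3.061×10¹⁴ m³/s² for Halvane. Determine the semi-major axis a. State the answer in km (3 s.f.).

a ≈ 17100 km

r = 7385 + 12200 = 19585 km = 1.958×10⁷ m.
Specific orbital energy ε = v²/2 − μ/r = (3649)²/2 − 3.061×10¹⁴/1.958×10⁷ = -8.972×10⁶ J/kg.
Since ε = −μ/(2a), a = −μ/(2ε) = 1.706×10⁷ m = 17059 km.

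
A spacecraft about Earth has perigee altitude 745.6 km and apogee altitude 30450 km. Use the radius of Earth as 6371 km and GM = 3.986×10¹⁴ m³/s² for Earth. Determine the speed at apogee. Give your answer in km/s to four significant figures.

r_p = 6371 + 745.6 = 7116.6 km = 7.1166×10⁶ m.
r_a = 6371 + 30450 = 36821 km = 3.6821×10⁷ m.
Semi-major axis a = (r_p + r_a)/2 = 21969 km = 2.197×10⁷ m.
Vis-viva: v² = μ(2/r − 1/a) = 3.986×10¹⁴ × (5.432×10⁻⁸ − 4.552×10⁻⁸) = 3.507×10⁶ m²/s².
v = 1873 m/s = 1.873 km/s.

v ≈ 1.873 km/s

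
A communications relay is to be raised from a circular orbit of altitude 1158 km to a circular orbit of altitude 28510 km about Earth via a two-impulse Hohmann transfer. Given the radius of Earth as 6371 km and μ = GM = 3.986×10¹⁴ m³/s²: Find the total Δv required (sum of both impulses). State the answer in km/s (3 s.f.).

Δv_total ≈ 3.42 km/s

r₁ = 6371 + 1158 = 7529.0 km = 7.5290×10⁶ m.
r₂ = 6371 + 28510 = 34881 km = 3.4881×10⁷ m.
Transfer ellipse a_t = (r₁ + r₂)/2 = 2.120×10⁷ m.
At r₁: circular v_c1 = √(μ/r₁) = 7276 m/s; transfer-perigee v_p = √[μ(2/r₁ − 1/a_t)] = 9332 m/s.
Δv₁ = v_p − v_c1 = 2056 m/s.
At r₂: circular v_c2 = √(μ/r₂) = 3380 m/s; transfer-apogee v_a = √[μ(2/r₂ − 1/a_t)] = 2014 m/s.
Δv₂ = v_c2 − v_a = 1366 m/s.
Total Δv = Δv₁ + Δv₂ = 3422 m/s = 3.422 km/s.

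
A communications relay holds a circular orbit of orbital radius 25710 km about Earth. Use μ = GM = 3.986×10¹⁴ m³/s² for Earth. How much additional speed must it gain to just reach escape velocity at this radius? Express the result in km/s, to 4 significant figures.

r = 25710 km = 2.571×10⁷ m.
Circular speed v_c = √(μ/r) = 3937 m/s.
Escape speed v_esc = √(2μ/r) = √2 × v_c = 5568 m/s.
Δv = v_esc − v_c = 1631 m/s = 1.631 km/s.

Δv ≈ 1.631 km/s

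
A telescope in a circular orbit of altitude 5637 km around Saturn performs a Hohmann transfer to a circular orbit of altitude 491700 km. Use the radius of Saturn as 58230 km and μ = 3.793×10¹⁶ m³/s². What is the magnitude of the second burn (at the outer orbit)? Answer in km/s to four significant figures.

r₁ = 58230 + 5637 = 63867 km = 6.3867×10⁷ m.
r₂ = 58230 + 491700 = 549930 km = 5.4993×10⁸ m.
Transfer ellipse a_t = (r₁ + r₂)/2 = 3.069×10⁸ m.
At r₁: circular v_c1 = √(μ/r₁) = 24370 m/s; transfer-perikrone v_p = √[μ(2/r₁ − 1/a_t)] = 32620 m/s.
At r₂: circular v_c2 = √(μ/r₂) = 8305 m/s; transfer-apokrone v_a = √[μ(2/r₂ − 1/a_t)] = 3789 m/s.
Δv₂ = v_c2 − v_a = 4516 m/s.
= 4.516 km/s.

Δv ≈ 4.516 km/s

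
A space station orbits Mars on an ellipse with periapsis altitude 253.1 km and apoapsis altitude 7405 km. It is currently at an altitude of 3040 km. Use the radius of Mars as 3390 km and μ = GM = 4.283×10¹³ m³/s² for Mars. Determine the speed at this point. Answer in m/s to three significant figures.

r_p = 3390 + 253.1 = 3643.1 km = 3.6431×10⁶ m.
r_a = 3390 + 7405 = 10795 km = 1.0795×10⁷ m.
r = 3390 + 3040 = 6430.0 km = 6.430×10⁶ m.
Semi-major axis a = (r_p + r_a)/2 = 7219.1 km = 7.219×10⁶ m.
Vis-viva: v² = μ(2/r − 1/a) = 4.283×10¹³ × (3.110×10⁻⁷ − 1.385×10⁻⁷) = 7.389×10⁶ m²/s².
v = 2718 m/s.

v ≈ 2720 m/s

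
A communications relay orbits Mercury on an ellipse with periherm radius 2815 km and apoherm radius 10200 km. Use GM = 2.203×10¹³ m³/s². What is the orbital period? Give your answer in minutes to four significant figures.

Semi-major axis a = (r_p + r_a)/2 = (2815.0 + 10200)/2 = 6507.5 km = 6.508×10⁶ m.
By Kepler's third law T = 2π√(a³/μ) = 2π × 3.537×10³ = 2.222×10⁴ s.
= 370.4 minutes.

T ≈ 370.4 minutes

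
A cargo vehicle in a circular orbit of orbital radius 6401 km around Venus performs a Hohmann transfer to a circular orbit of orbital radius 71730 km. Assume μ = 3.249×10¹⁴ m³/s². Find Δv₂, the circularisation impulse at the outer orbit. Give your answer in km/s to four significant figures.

Δv ≈ 1.267 km/s

r₁ = 6401 km = 6.401×10⁶ m.
r₂ = 71730 km = 7.173×10⁷ m.
Transfer ellipse a_t = (r₁ + r₂)/2 = 3.907×10⁷ m.
At r₁: circular v_c1 = √(μ/r₁) = 7124 m/s; transfer-periapsis v_p = √[μ(2/r₁ − 1/a_t)] = 9654 m/s.
At r₂: circular v_c2 = √(μ/r₂) = 2128 m/s; transfer-apoapsis v_a = √[μ(2/r₂ − 1/a_t)] = 861.5 m/s.
Δv₂ = v_c2 − v_a = 1267 m/s.
= 1.267 km/s.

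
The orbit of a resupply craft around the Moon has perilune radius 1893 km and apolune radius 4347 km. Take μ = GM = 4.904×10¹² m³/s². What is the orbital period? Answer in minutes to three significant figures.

Semi-major axis a = (r_p + r_a)/2 = (1893.0 + 4347.0)/2 = 3120.0 km = 3.120×10⁶ m.
By Kepler's third law T = 2π√(a³/μ) = 2π × 2.489×10³ = 1.564×10⁴ s.
= 260.6 minutes.

T ≈ 261 minutes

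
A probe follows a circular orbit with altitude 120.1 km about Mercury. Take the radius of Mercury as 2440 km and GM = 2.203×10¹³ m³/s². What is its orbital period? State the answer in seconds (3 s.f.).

T ≈ 5480 seconds

r = 2440 + 120.1 = 2560.1 km = 2.5601×10⁶ m.
Kepler's third law: T = 2π√(r³/μ) = 2π√((2.560×10⁶)³ / 2.203×10¹³).
r³/μ = 7.617×10⁵ s², so T = 2π × 8.727×10² = 5.484×10³ s.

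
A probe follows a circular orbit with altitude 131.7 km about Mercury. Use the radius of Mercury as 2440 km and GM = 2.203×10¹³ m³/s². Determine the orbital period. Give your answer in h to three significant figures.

T ≈ 1.53 h

r = 2440 + 131.7 = 2571.7 km = 2.5717×10⁶ m.
Kepler's third law: T = 2π√(r³/μ) = 2π√((2.572×10⁶)³ / 2.203×10¹³).
r³/μ = 7.721×10⁵ s², so T = 2π × 8.787×10² = 5.521×10³ s.
Converting: 5.521×10³ s ÷ 3600 = 1.534 h.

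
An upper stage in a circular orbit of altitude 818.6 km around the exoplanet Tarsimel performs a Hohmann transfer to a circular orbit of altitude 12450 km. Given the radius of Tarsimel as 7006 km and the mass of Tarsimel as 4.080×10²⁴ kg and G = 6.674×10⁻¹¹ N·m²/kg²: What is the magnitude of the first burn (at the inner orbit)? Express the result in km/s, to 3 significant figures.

Δv ≈ 1.15 km/s

μ = GM = 6.674×10⁻¹¹ × 4.080×10²⁴ = 2.723×10¹⁴ m³/s².
r₁ = 7006 + 818.6 = 7824.6 km = 7.8246×10⁶ m.
r₂ = 7006 + 12450 = 19456 km = 1.9456×10⁷ m.
Transfer ellipse a_t = (r₁ + r₂)/2 = 1.364×10⁷ m.
At r₁: circular v_c1 = √(μ/r₁) = 5899 m/s; transfer-periapsis v_p = √[μ(2/r₁ − 1/a_t)] = 7045 m/s.
Δv₁ = v_p − v_c1 = 1146 m/s.
= 1.146 km/s.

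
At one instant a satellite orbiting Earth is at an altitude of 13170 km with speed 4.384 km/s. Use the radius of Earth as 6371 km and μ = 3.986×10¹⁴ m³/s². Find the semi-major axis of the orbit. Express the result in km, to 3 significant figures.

a ≈ 18500 km

r = 6371 + 13170 = 19541 km = 1.954×10⁷ m.
Specific orbital energy ε = v²/2 − μ/r = (4384)²/2 − 3.986×10¹⁴/1.954×10⁷ = -1.079×10⁷ J/kg.
Since ε = −μ/(2a), a = −μ/(2ε) = 1.847×10⁷ m = 18474 km.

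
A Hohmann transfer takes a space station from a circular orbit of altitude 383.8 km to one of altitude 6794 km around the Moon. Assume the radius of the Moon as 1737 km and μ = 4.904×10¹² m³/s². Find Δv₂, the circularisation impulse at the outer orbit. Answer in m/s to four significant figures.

Δv ≈ 279.7 m/s

r₁ = 1737 + 383.8 = 2120.8 km = 2.1208×10⁶ m.
r₂ = 1737 + 6794 = 8531.0 km = 8.5310×10⁶ m.
Transfer ellipse a_t = (r₁ + r₂)/2 = 5.326×10⁶ m.
At r₁: circular v_c1 = √(μ/r₁) = 1521 m/s; transfer-perilune v_p = √[μ(2/r₁ − 1/a_t)] = 1925 m/s.
At r₂: circular v_c2 = √(μ/r₂) = 758.2 m/s; transfer-apolune v_a = √[μ(2/r₂ − 1/a_t)] = 478.4 m/s.
Δv₂ = v_c2 − v_a = 279.7 m/s.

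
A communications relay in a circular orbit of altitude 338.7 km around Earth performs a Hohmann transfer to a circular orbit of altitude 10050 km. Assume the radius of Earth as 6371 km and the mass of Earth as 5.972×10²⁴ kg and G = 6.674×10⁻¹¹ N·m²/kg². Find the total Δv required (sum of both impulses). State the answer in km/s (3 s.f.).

Δv_total ≈ 2.65 km/s

μ = GM = 6.674×10⁻¹¹ × 5.972×10²⁴ = 3.986×10¹⁴ m³/s².
r₁ = 6371 + 338.7 = 6709.7 km = 6.7097×10⁶ m.
r₂ = 6371 + 10050 = 16421 km = 1.6421×10⁷ m.
Transfer ellipse a_t = (r₁ + r₂)/2 = 1.157×10⁷ m.
At r₁: circular v_c1 = √(μ/r₁) = 7707 m/s; transfer-perigee v_p = √[μ(2/r₁ − 1/a_t)] = 9184 m/s.
Δv₁ = v_p − v_c1 = 1477 m/s.
At r₂: circular v_c2 = √(μ/r₂) = 4927 m/s; transfer-apogee v_a = √[μ(2/r₂ − 1/a_t)] = 3753 m/s.
Δv₂ = v_c2 − v_a = 1174 m/s.
Total Δv = Δv₁ + Δv₂ = 2651 m/s = 2.651 km/s.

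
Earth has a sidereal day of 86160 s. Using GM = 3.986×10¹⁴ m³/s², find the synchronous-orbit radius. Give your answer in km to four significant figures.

r_sync ≈ 42160 km

A synchronous orbit has period T, so by Kepler's third law a = (μT²/4π²)^(1/3).
μT²/4π² = 3.986×10¹⁴ × (8.616×10⁴)² / 39.48 = 7.495×10²² m³.
a = 4.216×10⁷ m = 42163 km.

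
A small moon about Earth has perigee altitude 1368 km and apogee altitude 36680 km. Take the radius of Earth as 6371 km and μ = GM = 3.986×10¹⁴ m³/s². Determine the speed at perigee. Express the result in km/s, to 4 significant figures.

r_p = 6371 + 1368 = 7739.0 km = 7.7390×10⁶ m.
r_a = 6371 + 36680 = 43051 km = 4.3051×10⁷ m.
Semi-major axis a = (r_p + r_a)/2 = 25395 km = 2.540×10⁷ m.
Vis-viva: v² = μ(2/r − 1/a) = 3.986×10¹⁴ × (2.584×10⁻⁷ − 3.938×10⁻⁸) = 8.731×10⁷ m²/s².
v = 9344 m/s = 9.344 km/s.

v ≈ 9.344 km/s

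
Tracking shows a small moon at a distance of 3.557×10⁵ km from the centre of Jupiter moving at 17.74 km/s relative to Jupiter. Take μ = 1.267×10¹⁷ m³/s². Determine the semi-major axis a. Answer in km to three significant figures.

a ≈ 3.19×10⁵ km

r = 3.557×10⁸ m.
Vis-viva rearranged: 1/a = 2/r − v²/μ = 5.623×10⁻⁹ − 2.484×10⁻⁹ = 3.139×10⁻⁹ m⁻¹.
a = 3.186×10⁸ m = 3.1859×10⁵ km.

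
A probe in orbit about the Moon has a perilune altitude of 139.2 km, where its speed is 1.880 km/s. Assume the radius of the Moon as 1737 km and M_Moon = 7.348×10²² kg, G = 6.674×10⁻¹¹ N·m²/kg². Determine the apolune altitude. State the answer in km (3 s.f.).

apolune altitude ≈ 2180 km

μ = GM = 6.674×10⁻¹¹ × 7.348×10²² = 4.904×10¹² m³/s².
r_p = 1737 + 139.2 = 1876.2 km = 1.876×10⁶ m.
Specific energy ε = v²/2 − μ/r = -8.466×10⁵ J/kg, so a = −μ/(2ε) = 2.896×10⁶ m.
The apsides satisfy r_p + r_a = 2a, so the apolune radius is 2a − r_p = 3.916×10⁶ m = 3916.3 km.
Apolune altitude = 3916.3 − 1737 = 2179.3 km.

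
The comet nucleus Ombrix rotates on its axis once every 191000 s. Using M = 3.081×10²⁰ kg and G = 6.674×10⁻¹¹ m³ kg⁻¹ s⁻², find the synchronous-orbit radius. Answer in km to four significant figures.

r_sync ≈ 2668 km

μ = GM = 6.674×10⁻¹¹ × 3.081×10²⁰ = 2.056×10¹⁰ m³/s².
A synchronous orbit has period T, so by Kepler's third law a = (μT²/4π²)^(1/3).
μT²/4π² = 2.056×10¹⁰ × (1.910×10⁵)² / 39.48 = 1.900×10¹⁹ m³.
a = 2.668×10⁶ m = 2668.5 km.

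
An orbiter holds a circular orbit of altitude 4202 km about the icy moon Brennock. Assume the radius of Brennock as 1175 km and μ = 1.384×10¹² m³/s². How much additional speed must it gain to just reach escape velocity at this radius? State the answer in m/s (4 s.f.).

Δv ≈ 210.1 m/s

r = 1175 + 4202 = 5377.0 km = 5.3770×10⁶ m.
Circular speed v_c = √(μ/r) = 507.3 m/s.
Escape speed v_esc = √(2μ/r) = √2 × v_c = 717.5 m/s.
Δv = v_esc − v_c = 210.1 m/s.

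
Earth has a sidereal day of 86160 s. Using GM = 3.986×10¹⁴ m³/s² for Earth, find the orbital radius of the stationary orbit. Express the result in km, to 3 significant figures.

r_sync ≈ 42200 km

A synchronous orbit has period T, so by Kepler's third law a = (μT²/4π²)^(1/3).
μT²/4π² = 3.986×10¹⁴ × (8.616×10⁴)² / 39.48 = 7.495×10²² m³.
a = 4.216×10⁷ m = 42163 km.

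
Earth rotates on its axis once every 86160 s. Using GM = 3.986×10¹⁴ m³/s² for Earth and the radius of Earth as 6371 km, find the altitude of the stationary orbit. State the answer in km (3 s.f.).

h_sync ≈ 35800 km

A synchronous orbit has period T, so by Kepler's third law a = (μT²/4π²)^(1/3).
μT²/4π² = 3.986×10¹⁴ × (8.616×10⁴)² / 39.48 = 7.495×10²² m³.
a = 4.216×10⁷ m = 42163 km.
Altitude h = a − R = 42163 − 6371 = 35792 km.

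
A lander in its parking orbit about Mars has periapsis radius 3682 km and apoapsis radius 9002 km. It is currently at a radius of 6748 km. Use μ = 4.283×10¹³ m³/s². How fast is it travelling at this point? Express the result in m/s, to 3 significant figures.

v ≈ 2440 m/s

Semi-major axis a = (r_p + r_a)/2 = 6342.0 km = 6.342×10⁶ m.
Vis-viva: v² = μ(2/r − 1/a) = 4.283×10¹³ × (2.964×10⁻⁷ − 1.577×10⁻⁷) = 5.941×10⁶ m²/s².
v = 2437 m/s.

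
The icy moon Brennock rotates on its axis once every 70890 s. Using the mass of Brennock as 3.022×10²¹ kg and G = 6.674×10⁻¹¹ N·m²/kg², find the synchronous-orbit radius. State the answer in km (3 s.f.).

r_sync ≈ 2950 km

μ = GM = 6.674×10⁻¹¹ × 3.022×10²¹ = 2.017×10¹¹ m³/s².
A synchronous orbit has period T, so by Kepler's third law a = (μT²/4π²)^(1/3).
μT²/4π² = 2.017×10¹¹ × (7.089×10⁴)² / 39.48 = 2.567×10¹⁹ m³.
a = 2.950×10⁶ m = 2950.1 km.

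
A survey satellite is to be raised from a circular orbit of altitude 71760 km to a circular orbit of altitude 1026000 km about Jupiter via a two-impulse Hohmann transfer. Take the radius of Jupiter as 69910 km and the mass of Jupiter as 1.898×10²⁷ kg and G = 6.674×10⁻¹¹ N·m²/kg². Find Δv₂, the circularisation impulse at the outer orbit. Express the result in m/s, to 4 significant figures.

Δv ≈ 5607 m/s

μ = GM = 6.674×10⁻¹¹ × 1.898×10²⁷ = 1.267×10¹⁷ m³/s².
r₁ = 69910 + 71760 = 141670 km = 1.4167×10⁸ m.
r₂ = 69910 + 1026000 = 1095900 km = 1.0959×10⁹ m.
Transfer ellipse a_t = (r₁ + r₂)/2 = 6.188×10⁸ m.
At r₁: circular v_c1 = √(μ/r₁) = 29900 m/s; transfer-perijove v_p = √[μ(2/r₁ − 1/a_t)] = 39790 m/s.
At r₂: circular v_c2 = √(μ/r₂) = 10750 m/s; transfer-apojove v_a = √[μ(2/r₂ − 1/a_t)] = 5144 m/s.
Δv₂ = v_c2 − v_a = 5607 m/s.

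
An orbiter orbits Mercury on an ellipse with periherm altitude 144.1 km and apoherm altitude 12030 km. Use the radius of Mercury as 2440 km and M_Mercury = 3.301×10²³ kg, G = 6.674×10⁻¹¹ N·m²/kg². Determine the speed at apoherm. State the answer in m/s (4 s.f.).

v ≈ 679.3 m/s

μ = GM = 6.674×10⁻¹¹ × 3.301×10²³ = 2.203×10¹³ m³/s².
r_p = 2440 + 144.1 = 2584.1 km = 2.5841×10⁶ m.
r_a = 2440 + 12030 = 14470 km = 1.4470×10⁷ m.
Semi-major axis a = (r_p + r_a)/2 = 8527.0 km = 8.527×10⁶ m.
Vis-viva: v² = μ(2/r − 1/a) = 2.203×10¹³ × (1.382×10⁻⁷ − 1.173×10⁻⁷) = 4.614×10⁵ m²/s².
v = 679.3 m/s.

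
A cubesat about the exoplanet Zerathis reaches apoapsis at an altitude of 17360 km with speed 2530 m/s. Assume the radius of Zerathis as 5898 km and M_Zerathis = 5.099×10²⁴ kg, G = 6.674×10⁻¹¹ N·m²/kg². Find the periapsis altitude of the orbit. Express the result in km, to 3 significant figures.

periapsis altitude ≈ 614 km

μ = GM = 6.674×10⁻¹¹ × 5.099×10²⁴ = 3.403×10¹⁴ m³/s².
r_a = 5898 + 17360 = 23258 km = 2.326×10⁷ m.
Specific energy ε = v²/2 − μ/r = -1.143×10⁷ J/kg, so a = −μ/(2ε) = 1.488×10⁷ m.
The apsides satisfy r_p + r_a = 2a, so the periapsis radius is 2a − r_a = 6.512×10⁶ m = 6511.6 km.
Periapsis altitude = 6511.6 − 5898 = 613.55 km.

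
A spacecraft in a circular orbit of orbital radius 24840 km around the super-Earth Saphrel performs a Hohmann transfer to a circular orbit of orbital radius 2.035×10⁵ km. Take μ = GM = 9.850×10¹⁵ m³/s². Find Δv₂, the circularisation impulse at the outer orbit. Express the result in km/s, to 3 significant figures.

r₁ = 24840 km = 2.484×10⁷ m.
r₂ = 2.035×10⁵ km = 2.035×10⁸ m.
Transfer ellipse a_t = (r₁ + r₂)/2 = 1.142×10⁸ m.
At r₁: circular v_c1 = √(μ/r₁) = 19910 m/s; transfer-periapsis v_p = √[μ(2/r₁ − 1/a_t)] = 26590 m/s.
At r₂: circular v_c2 = √(μ/r₂) = 6957 m/s; transfer-apoapsis v_a = √[μ(2/r₂ − 1/a_t)] = 3245 m/s.
Δv₂ = v_c2 − v_a = 3712 m/s.
= 3.712 km/s.

Δv ≈ 3.71 km/s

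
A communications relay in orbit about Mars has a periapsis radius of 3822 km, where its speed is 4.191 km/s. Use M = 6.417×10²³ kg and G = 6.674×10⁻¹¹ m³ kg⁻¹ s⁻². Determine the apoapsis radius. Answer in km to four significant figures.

μ = GM = 6.674×10⁻¹¹ × 6.417×10²³ = 4.283×10¹³ m³/s².
r_p = 3.822×10⁶ m.
Specific energy ε = v²/2 − μ/r = -2.423×10⁶ J/kg, so a = −μ/(2ε) = 8.837×10⁶ m.
The apsides satisfy r_p + r_a = 2a, so the apoapsis radius is 2a − r_p = 1.385×10⁷ m = 13852 km.

apoapsis radius ≈ 13850 km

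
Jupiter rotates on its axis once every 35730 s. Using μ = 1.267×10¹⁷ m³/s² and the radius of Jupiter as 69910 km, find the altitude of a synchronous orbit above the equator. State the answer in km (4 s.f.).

A synchronous orbit has period T, so by Kepler's third law a = (μT²/4π²)^(1/3).
μT²/4π² = 1.267×10¹⁷ × (3.573×10⁴)² / 39.48 = 4.097×10²⁴ m³.
a = 1.600×10⁸ m = 1.6002×10⁵ km.
Altitude h = a − R = 1.6002×10⁵ − 69910 = 90105 km.

h_sync ≈ 90110 km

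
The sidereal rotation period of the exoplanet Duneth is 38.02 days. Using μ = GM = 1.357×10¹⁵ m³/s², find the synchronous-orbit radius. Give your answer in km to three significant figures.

T = 38.02 days = 3.285×10⁶ s.
A synchronous orbit has period T, so by Kepler's third law a = (μT²/4π²)^(1/3).
μT²/4π² = 1.357×10¹⁵ × (3.285×10⁶)² / 39.48 = 3.709×10²⁶ m³.
a = 7.185×10⁸ m = 7.1850×10⁵ km.

r_sync ≈ 7.18×10⁵ km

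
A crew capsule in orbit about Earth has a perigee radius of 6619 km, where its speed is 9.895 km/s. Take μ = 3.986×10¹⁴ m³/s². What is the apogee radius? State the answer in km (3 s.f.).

apogee radius ≈ 28800 km

r_p = 6.619×10⁶ m.
Specific energy ε = v²/2 − μ/r = -1.127×10⁷ J/kg, so a = −μ/(2ε) = 1.769×10⁷ m.
The apsides satisfy r_p + r_a = 2a, so the apogee radius is 2a − r_p = 2.876×10⁷ m = 28765 km.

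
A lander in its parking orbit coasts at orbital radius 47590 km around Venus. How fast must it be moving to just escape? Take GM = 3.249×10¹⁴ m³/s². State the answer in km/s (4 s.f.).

v_esc ≈ 3.695 km/s

r = 47590 km = 4.759×10⁷ m.
Escape speed v_esc = √(2μ/r) = √(2 × 3.249×10¹⁴ / 4.759×10⁷) = √(1.365×10⁷) = 3695 m/s.
= 3.695 km/s.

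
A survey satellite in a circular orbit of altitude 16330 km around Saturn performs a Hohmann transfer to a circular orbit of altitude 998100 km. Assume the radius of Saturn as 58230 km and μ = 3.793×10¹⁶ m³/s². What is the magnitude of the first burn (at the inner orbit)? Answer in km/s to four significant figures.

r₁ = 58230 + 16330 = 74560 km = 7.4560×10⁷ m.
r₂ = 58230 + 998100 = 1056300 km = 1.0563×10⁹ m.
Transfer ellipse a_t = (r₁ + r₂)/2 = 5.654×10⁸ m.
At r₁: circular v_c1 = √(μ/r₁) = 22550 m/s; transfer-perikrone v_p = √[μ(2/r₁ − 1/a_t)] = 30830 m/s.
Δv₁ = v_p − v_c1 = 8273 m/s.
= 8.273 km/s.

Δv ≈ 8.273 km/s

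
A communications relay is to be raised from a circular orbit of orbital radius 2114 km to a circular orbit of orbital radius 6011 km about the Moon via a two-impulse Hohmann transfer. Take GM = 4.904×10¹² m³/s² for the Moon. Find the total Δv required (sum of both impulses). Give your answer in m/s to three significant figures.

r₁ = 2114 km = 2.114×10⁶ m.
r₂ = 6011 km = 6.011×10⁶ m.
Transfer ellipse a_t = (r₁ + r₂)/2 = 4.062×10⁶ m.
At r₁: circular v_c1 = √(μ/r₁) = 1523 m/s; transfer-perilune v_p = √[μ(2/r₁ − 1/a_t)] = 1853 m/s.
Δv₁ = v_p − v_c1 = 329.6 m/s.
At r₂: circular v_c2 = √(μ/r₂) = 903.2 m/s; transfer-apolune v_a = √[μ(2/r₂ − 1/a_t)] = 651.6 m/s.
Δv₂ = v_c2 − v_a = 251.7 m/s.
Total Δv = Δv₁ + Δv₂ = 581.3 m/s.

Δv_total ≈ 581 m/s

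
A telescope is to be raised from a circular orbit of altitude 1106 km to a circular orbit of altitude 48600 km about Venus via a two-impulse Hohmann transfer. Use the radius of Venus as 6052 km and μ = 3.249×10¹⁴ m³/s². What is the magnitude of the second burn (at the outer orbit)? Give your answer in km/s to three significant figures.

Δv ≈ 1.26 km/s

r₁ = 6052 + 1106 = 7158.0 km = 7.1580×10⁶ m.
r₂ = 6052 + 48600 = 54652 km = 5.4652×10⁷ m.
Transfer ellipse a_t = (r₁ + r₂)/2 = 3.090×10⁷ m.
At r₁: circular v_c1 = √(μ/r₁) = 6737 m/s; transfer-periapsis v_p = √[μ(2/r₁ − 1/a_t)] = 8959 m/s.
At r₂: circular v_c2 = √(μ/r₂) = 2438 m/s; transfer-apoapsis v_a = √[μ(2/r₂ − 1/a_t)] = 1173 m/s.
Δv₂ = v_c2 − v_a = 1265 m/s.
= 1.265 km/s.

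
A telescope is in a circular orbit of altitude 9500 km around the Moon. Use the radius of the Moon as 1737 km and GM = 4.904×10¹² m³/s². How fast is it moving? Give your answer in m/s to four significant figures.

r = 1737 + 9500 = 11237 km = 1.1237×10⁷ m.
For a circular orbit v = √(μ/r) = √(4.904×10¹² / 1.124×10⁷) = √(4.364×10⁵) = 660.6 m/s.

v ≈ 660.6 m/s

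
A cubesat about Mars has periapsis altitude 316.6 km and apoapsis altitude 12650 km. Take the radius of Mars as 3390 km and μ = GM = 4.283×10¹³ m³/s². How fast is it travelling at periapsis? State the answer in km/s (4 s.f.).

r_p = 3390 + 316.6 = 3706.6 km = 3.7066×10⁶ m.
r_a = 3390 + 12650 = 16040 km = 1.6040×10⁷ m.
Semi-major axis a = (r_p + r_a)/2 = 9873.3 km = 9.873×10⁶ m.
Vis-viva: v² = μ(2/r − 1/a) = 4.283×10¹³ × (5.396×10⁻⁷ − 1.013×10⁻⁷) = 1.877×10⁷ m²/s².
v = 4333 m/s = 4.333 km/s.

v ≈ 4.333 km/s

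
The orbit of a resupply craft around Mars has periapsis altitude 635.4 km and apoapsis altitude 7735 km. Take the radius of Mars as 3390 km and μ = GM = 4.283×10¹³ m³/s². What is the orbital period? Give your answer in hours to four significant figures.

T ≈ 5.560 hours

r_p = 3390 + 635.4 = 4025.4 km = 4.0254×10⁶ m.
r_a = 3390 + 7735 = 11125 km = 1.1125×10⁷ m.
Semi-major axis a = (r_p + r_a)/2 = (4025.4 + 11125)/2 = 7575.2 km = 7.575×10⁶ m.
By Kepler's third law T = 2π√(a³/μ) = 2π × 3.186×10³ = 2.002×10⁴ s.
= 5.560 hours.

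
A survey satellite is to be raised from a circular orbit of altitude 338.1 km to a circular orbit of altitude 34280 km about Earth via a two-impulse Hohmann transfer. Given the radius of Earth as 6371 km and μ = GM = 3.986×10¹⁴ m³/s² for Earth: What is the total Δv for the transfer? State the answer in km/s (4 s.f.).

r₁ = 6371 + 338.1 = 6709.1 km = 6.7091×10⁶ m.
r₂ = 6371 + 34280 = 40651 km = 4.0651×10⁷ m.
Transfer ellipse a_t = (r₁ + r₂)/2 = 2.368×10⁷ m.
At r₁: circular v_c1 = √(μ/r₁) = 7708 m/s; transfer-perigee v_p = √[μ(2/r₁ − 1/a_t)] = 10100 m/s.
Δv₁ = v_p − v_c1 = 2391 m/s.
At r₂: circular v_c2 = √(μ/r₂) = 3131 m/s; transfer-apogee v_a = √[μ(2/r₂ − 1/a_t)] = 1667 m/s.
Δv₂ = v_c2 − v_a = 1465 m/s.
Total Δv = Δv₁ + Δv₂ = 3856 m/s = 3.856 km/s.

Δv_total ≈ 3.856 km/s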